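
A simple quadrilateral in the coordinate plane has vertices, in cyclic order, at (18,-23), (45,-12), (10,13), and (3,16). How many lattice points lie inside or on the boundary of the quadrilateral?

The shoelace formula gives twice the area as |[18·(-12) − 45·(-23)] + [45·13 − 10·(-12)] + [10·16 − 3·13] + [3·(-23) − 18·16]| = 1288, so the area is 644.
The number of boundary lattice points is Σ gcd(|Δx|,|Δy|) = gcd(27,11) + gcd(35,25) + gcd(7,3) + gcd(15,39) = 1+5+1+3 = 10.
Pick's theorem gives I = A − B/2 + 1 = 644 − 10/2 + 1 = 640, so the closed region contains I + B = 640 + 10 = 650 lattice points.

650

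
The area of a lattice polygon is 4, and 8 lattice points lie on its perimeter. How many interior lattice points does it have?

1

Pick's theorem A = I + B/2 − 1 rearranges to I = A − B/2 + 1 = 4 − 8/2 + 1 = 1.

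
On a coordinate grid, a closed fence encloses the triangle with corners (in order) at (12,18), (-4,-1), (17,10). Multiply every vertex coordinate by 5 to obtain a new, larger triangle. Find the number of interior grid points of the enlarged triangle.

2781

The shoelace formula gives twice the area as |(12·(-1) − (-4)·18) + ((-4)·10 − 17·(-1)) + (17·18 − 12·10)| = 223, so the area is 111.5.
Along each edge there are gcd(|Δx|,|Δy|)+1 lattice points, so counting each shared vertex once the boundary has gcd(16,19) + gcd(21,11) + gcd(5,8) = 1+1+1 = 3.
Scaling by 5 multiplies the area by 5² = 25 (so the new area is 5575/2) and multiplies the boundary lattice-point count by 5, giving 15.
By Pick's theorem, the interior count of the dilated polygon is 5575/2 − 15/2 + 1 = 2781.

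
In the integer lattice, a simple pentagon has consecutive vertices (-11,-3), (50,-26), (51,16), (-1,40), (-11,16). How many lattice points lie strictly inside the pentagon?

2613

The shoelace formula gives twice the area as |((-11)·(-26) − 50·(-3)) + (50·16 − 51·(-26)) + (51·40 − (-1)·16) + ((-1)·16 − (-11)·40) + ((-11)·(-3) − (-11)·16)| = 5251, so the area is 2625.5.
Summing gcd(|Δx|,|Δy|) over the edges gives the boundary count: gcd(61,23) + gcd(1,42) + gcd(52,24) + gcd(10,24) + gcd(0,19) = 1+1+4+2+19 = 27.
By Pick's theorem A = I + B/2 − 1, so I = 2625.5 − 27/2 + 1 = 2613.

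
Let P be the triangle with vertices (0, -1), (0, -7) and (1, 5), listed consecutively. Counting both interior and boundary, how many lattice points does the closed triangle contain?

8

Using the shoelace formula, 2A = |(0·(-7) − 0·(-1)) + (0·5 − 1·(-7)) + (1·(-1) − 0·5)| = 6, so the area is 3.
Along each edge there are gcd(|Δx|,|Δy|)+1 lattice points, so counting each shared vertex once the boundary has gcd(0,6) + gcd(1,12) + gcd(1,6) = 6+1+1 = 8.
Pick's theorem gives I = A − B/2 + 1 = 3 − 8/2 + 1 = 0, so the closed region contains I + B = 0 + 8 = 8 lattice points.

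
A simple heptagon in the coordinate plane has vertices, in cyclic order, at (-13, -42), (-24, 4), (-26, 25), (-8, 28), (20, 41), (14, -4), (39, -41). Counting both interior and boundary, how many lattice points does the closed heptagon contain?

The shoelace formula gives twice the area as |((-13)·4 − (-24)·(-42)) + ((-24)·25 − (-26)·4) + ((-26)·28 − (-8)·25) + ((-8)·41 − 20·28) + (20·(-4) − 14·41) + (14·(-41) − 39·(-4)) + (39·(-42) − (-13)·(-41))| = 6215, so the area is 6215/2.
The number of boundary lattice points is Σ gcd(|Δx|,|Δy|) = gcd(11,46) + gcd(2,21) + gcd(18,3) + gcd(28,13) + gcd(6,45) + gcd(25,37) + gcd(52,1) = 1+1+3+1+3+1+1 = 11.
Pick's theorem gives I = A − B/2 + 1 = 6215/2 − 11/2 + 1 = 3103, so the closed region contains I + B = 3103 + 11 = 3114 lattice points.

3114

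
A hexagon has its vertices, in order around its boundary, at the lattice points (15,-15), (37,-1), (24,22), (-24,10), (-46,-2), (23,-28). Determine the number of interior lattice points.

2023

The shoelace formula gives twice the area as |(15·(-1) − 37·(-15)) + (37·22 − 24·(-1)) + (24·10 − (-24)·22) + ((-24)·(-2) − (-46)·10) + ((-46)·(-28) − 23·(-2)) + (23·(-15) − 15·(-28))| = 4063, so the area is 4063/2.
The number of boundary lattice points is Σ gcd(|Δx|,|Δy|) = gcd(22,14) + gcd(13,23) + gcd(48,12) + gcd(22,12) + gcd(69,26) + gcd(8,13) = 2+1+12+2+1+1 = 19.
Pick's theorem gives I = A − B/2 + 1 = 4063/2 − 19/2 + 1 = 2023.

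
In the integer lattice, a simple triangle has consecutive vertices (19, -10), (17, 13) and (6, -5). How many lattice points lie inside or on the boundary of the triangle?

147

Using the shoelace formula, 2A = |[19·13 − 17·(-10)] + [17·(-5) − 6·13] + [6·(-10) − 19·(-5)]| = 289, so the area is 144.5.
The number of boundary lattice points is Σ gcd(|Δx|,|Δy|) = gcd(2,23) + gcd(11,18) + gcd(13,5) = 1+1+1 = 3.
Pick's theorem gives I = A − B/2 + 1 = 144.5 − 3/2 + 1 = 144, so the closed region contains I + B = 144 + 3 = 147 lattice points.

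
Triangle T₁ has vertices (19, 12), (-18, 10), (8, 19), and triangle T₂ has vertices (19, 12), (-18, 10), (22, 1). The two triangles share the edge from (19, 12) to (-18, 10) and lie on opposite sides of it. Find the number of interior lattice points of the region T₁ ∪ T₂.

346

The union is the simple quadrilateral with vertices (19, 12), (8, 19), (-18, 10), (22, 1) in order.
The shoelace formula gives twice the area as |[19·19 − 8·12] + [8·10 − (-18)·19] + [(-18)·1 − 22·10] + [22·12 − 19·1]| = 694, so the area is 347.
The number of boundary lattice points is Σ gcd(|Δx|,|Δy|) = gcd(11,7) + gcd(26,9) + gcd(40,9) + gcd(3,11) = 1+1+1+1 = 4.
By Pick's theorem I = A − B/2 + 1 = 347 − 4/2 + 1 = 346.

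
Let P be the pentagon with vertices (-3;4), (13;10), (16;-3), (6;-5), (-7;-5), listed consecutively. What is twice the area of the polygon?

The shoelace formula gives twice the area as |((-3)·10 − 13·4) + (13·(-3) − 16·10) + (16·(-5) − 6·(-3)) + (6·(-5) − (-7)·(-5)) + ((-7)·4 − (-3)·(-5))| = 451, so the area is 451/2.

451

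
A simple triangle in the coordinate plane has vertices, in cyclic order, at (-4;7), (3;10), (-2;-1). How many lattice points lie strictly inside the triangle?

30

Using the shoelace formula, 2A = |((-4)·10 − 3·7) + (3·(-1) − (-2)·10) + ((-2)·7 − (-4)·(-1))| = 62, so the area is 31.
Summing gcd(|Δx|,|Δy|) over the edges gives the boundary count: gcd(7,3) + gcd(5,11) + gcd(2,8) = 1+1+2 = 4.
Pick's theorem gives I = A − B/2 + 1 = 31 − 4/2 + 1 = 30.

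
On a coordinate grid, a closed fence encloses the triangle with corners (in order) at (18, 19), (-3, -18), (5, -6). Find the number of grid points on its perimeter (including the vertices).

Along each edge there are gcd(|Δx|,|Δy|)+1 lattice points, so counting each shared vertex once the boundary has gcd(21,37) + gcd(8,12) + gcd(13,25) = 1+4+1 = 6.

6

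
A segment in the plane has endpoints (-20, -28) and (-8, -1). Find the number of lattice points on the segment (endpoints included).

The number of lattice points on a segment between lattice points is gcd(|Δx|,|Δy|) + 1 = gcd(12,27) + 1 = 3 + 1 = 4.

4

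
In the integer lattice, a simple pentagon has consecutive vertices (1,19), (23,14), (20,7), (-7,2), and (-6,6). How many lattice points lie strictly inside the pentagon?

300

Using the shoelace formula, 2A = |(1·14 − 23·19) + (23·7 − 20·14) + (20·2 − (-7)·7) + ((-7)·6 − (-6)·2) + ((-6)·19 − 1·6)| = 603, so the area is 603/2.
The number of boundary lattice points is Σ gcd(|Δx|,|Δy|) = gcd(22,5) + gcd(3,7) + gcd(27,5) + gcd(1,4) + gcd(7,13) = 1+1+1+1+1 = 5.
Pick's theorem gives I = A − B/2 + 1 = 603/2 − 5/2 + 1 = 300.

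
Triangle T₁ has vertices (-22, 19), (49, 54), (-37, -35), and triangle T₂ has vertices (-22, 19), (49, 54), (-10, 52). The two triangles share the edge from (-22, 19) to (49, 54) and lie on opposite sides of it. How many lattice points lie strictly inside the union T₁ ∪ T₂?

The union is the simple quadrilateral with vertices (-22, 19), (-37, -35), (49, 54), (-10, 52) in order.
The shoelace formula gives twice the area as |((-22)·(-35) − (-37)·19) + ((-37)·54 − 49·(-35)) + (49·52 − (-10)·54) + ((-10)·19 − (-22)·52)| = 5232, so the area is 2616.
Summing gcd(|Δx|,|Δy|) over the edges gives the boundary count: gcd(15,54) + gcd(86,89) + gcd(59,2) + gcd(12,33) = 3+1+1+3 = 8.
By Pick's theorem I = A − B/2 + 1 = 2616 − 8/2 + 1 = 2613.

2613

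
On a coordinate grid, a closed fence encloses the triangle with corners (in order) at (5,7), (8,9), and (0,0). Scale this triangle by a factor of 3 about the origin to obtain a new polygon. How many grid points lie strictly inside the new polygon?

By the shoelace formula, twice the signed area is |(5·9 − 8·7) + (8·0 − 0·9) + (0·7 − 5·0)| = 11, so the area is 5.5.
Summing gcd(|Δx|,|Δy|) over the edges gives the boundary count: gcd(3,2) + gcd(8,9) + gcd(5,7) = 1+1+1 = 3.
Scaling by 3 multiplies the area by 3² = 9 (so the new area is 49.5) and multiplies the boundary lattice-point count by 3, giving 9.
By Pick's theorem, the interior count of the dilated polygon is 49.5 − 9/2 + 1 = 46.

46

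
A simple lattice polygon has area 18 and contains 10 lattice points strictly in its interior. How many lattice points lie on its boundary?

Pick's theorem gives A = I + B/2 − 1, so B = 2(A − I + 1) = 2(18 − 10 + 1) = 18.

18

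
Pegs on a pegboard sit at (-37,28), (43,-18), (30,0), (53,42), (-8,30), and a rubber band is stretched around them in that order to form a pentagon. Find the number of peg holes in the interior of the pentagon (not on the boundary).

2035

Using the shoelace formula, 2A = |[(-37)·(-18) − 43·28] + [43·0 − 30·(-18)] + [30·42 − 53·0] + [53·30 − (-8)·42] + [(-8)·28 − (-37)·30]| = 4074, so the area is 2037.
Along each edge there are gcd(|Δx|,|Δy|)+1 lattice points, so counting each shared vertex once the boundary has gcd(80,46) + gcd(13,18) + gcd(23,42) + gcd(61,12) + gcd(29,2) = 2+1+1+1+1 = 6.
By Pick's theorem A = I + B/2 − 1, so I = 2037 − 6/2 + 1 = 2035.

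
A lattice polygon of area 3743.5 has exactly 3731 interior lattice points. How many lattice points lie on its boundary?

27

Pick's theorem gives A = I + B/2 − 1, so B = 2(A − I + 1) = 2(3743.5 − 3731 + 1) = 27.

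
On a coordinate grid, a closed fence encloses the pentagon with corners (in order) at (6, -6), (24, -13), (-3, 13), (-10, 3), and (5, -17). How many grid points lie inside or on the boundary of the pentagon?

Using the shoelace formula, 2A = |[6·(-13) − 24·(-6)] + [24·13 − (-3)·(-13)] + [(-3)·3 − (-10)·13] + [(-10)·(-17) − 5·3] + [5·(-6) − 6·(-17)]| = 687, so the area is 343.5.
Summing gcd(|Δx|,|Δy|) over the edges gives the boundary count: gcd(18,7) + gcd(27,26) + gcd(7,10) + gcd(15,20) + gcd(1,11) = 1+1+1+5+1 = 9.
Pick's theorem gives I = A − B/2 + 1 = 343.5 − 9/2 + 1 = 340, so the closed region contains I + B = 340 + 9 = 349 lattice points.

349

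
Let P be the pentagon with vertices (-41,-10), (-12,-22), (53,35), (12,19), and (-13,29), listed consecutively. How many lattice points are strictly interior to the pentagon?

2011

By the shoelace formula, twice the signed area is |[(-41)·(-22) − (-12)·(-10)] + [(-12)·35 − 53·(-22)] + [53·19 − 12·35] + [12·29 − (-13)·19] + [(-13)·(-10) − (-41)·29]| = 4029, so the area is 4029/2.
Summing gcd(|Δx|,|Δy|) over the edges gives the boundary count: gcd(29,12) + gcd(65,57) + gcd(41,16) + gcd(25,10) + gcd(28,39) = 1+1+1+5+1 = 9.
By Pick's theorem A = I + B/2 − 1, so I = 4029/2 − 9/2 + 1 = 2011.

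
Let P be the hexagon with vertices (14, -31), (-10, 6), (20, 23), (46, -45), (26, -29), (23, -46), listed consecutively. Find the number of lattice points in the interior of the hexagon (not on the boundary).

By the shoelace formula, twice the signed area is |[14·6 − (-10)·(-31)] + [(-10)·23 − 20·6] + [20·(-45) − 46·23] + [46·(-29) − 26·(-45)] + [26·(-46) − 23·(-29)] + [23·(-31) − 14·(-46)]| = 3296, so the area is 1648.
Along each edge there are gcd(|Δx|,|Δy|)+1 lattice points, so counting each shared vertex once the boundary has gcd(24,37) + gcd(30,17) + gcd(26,68) + gcd(20,16) + gcd(3,17) + gcd(9,15) = 1+1+2+4+1+3 = 12.
By Pick's theorem A = I + B/2 − 1, so I = 1648 − 12/2 + 1 = 1643.

1643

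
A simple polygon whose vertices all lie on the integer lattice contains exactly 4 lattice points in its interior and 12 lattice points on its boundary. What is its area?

9

Pick's theorem states A = I + B/2 − 1, so A = 4 + 12/2 − 1 = 9.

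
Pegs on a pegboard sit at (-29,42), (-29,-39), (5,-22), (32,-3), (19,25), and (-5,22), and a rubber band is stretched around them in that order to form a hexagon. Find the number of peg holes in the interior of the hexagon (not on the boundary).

2797

The shoelace formula gives twice the area as |((-29)·(-39) − (-29)·42) + ((-29)·(-22) − 5·(-39)) + (5·(-3) − 32·(-22)) + (32·25 − 19·(-3)) + (19·22 − (-5)·25) + ((-5)·42 − (-29)·22)| = 5699, so the area is 2849.5.
Along each edge there are gcd(|Δx|,|Δy|)+1 lattice points, so counting each shared vertex once the boundary has gcd(0,81) + gcd(34,17) + gcd(27,19) + gcd(13,28) + gcd(24,3) + gcd(24,20) = 81+17+1+1+3+4 = 107.
By Pick's theorem A = I + B/2 − 1, so I = 2849.5 − 107/2 + 1 = 2797.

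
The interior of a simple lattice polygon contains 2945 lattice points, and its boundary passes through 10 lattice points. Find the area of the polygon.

2949

Pick's theorem states A = I + B/2 − 1, so A = 2945 + 10/2 − 1 = 2949.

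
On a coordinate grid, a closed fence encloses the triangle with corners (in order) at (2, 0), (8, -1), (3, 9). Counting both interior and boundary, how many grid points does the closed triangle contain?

By the shoelace formula, twice the signed area is |(2·(-1) − 8·0) + (8·9 − 3·(-1)) + (3·0 − 2·9)| = 55, so the area is 55/2.
Along each edge there are gcd(|Δx|,|Δy|)+1 lattice points, so counting each shared vertex once the boundary has gcd(6,1) + gcd(5,10) + gcd(1,9) = 1+5+1 = 7.
Pick's theorem gives I = A − B/2 + 1 = 55/2 − 7/2 + 1 = 25, so the closed region contains I + B = 25 + 7 = 32 lattice points.

32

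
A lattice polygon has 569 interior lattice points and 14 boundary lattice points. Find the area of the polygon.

575

Pick's theorem states A = I + B/2 − 1, so A = 569 + 14/2 − 1 = 575.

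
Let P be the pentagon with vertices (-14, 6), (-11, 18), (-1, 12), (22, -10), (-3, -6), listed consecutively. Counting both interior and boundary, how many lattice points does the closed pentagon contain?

By the shoelace formula, twice the signed area is |((-14)·18 − (-11)·6) + ((-11)·12 − (-1)·18) + ((-1)·(-10) − 22·12) + (22·(-6) − (-3)·(-10)) + ((-3)·6 − (-14)·(-6))| = 818, so the area is 409.
Along each edge there are gcd(|Δx|,|Δy|)+1 lattice points, so counting each shared vertex once the boundary has gcd(3,12) + gcd(10,6) + gcd(23,22) + gcd(25,4) + gcd(11,12) = 3+2+1+1+1 = 8.
Pick's theorem gives I = A − B/2 + 1 = 409 − 8/2 + 1 = 406, so the closed region contains I + B = 406 + 8 = 414 lattice points.

414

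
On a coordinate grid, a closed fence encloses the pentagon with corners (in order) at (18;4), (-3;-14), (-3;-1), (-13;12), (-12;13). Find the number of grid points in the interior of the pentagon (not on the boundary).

Using the shoelace formula, 2A = |[18·(-14) − (-3)·4] + [(-3)·(-1) − (-3)·(-14)] + [(-3)·12 − (-13)·(-1)] + [(-13)·13 − (-12)·12] + [(-12)·4 − 18·13]| = 635, so the area is 317.5.
Summing gcd(|Δx|,|Δy|) over the edges gives the boundary count: gcd(21,18) + gcd(0,13) + gcd(10,13) + gcd(1,1) + gcd(30,9) = 3+13+1+1+3 = 21.
Pick's theorem gives I = A − B/2 + 1 = 317.5 − 21/2 + 1 = 308.

308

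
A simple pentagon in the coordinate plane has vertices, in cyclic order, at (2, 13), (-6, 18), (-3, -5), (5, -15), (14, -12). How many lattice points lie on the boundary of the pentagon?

8

Summing gcd(|Δx|,|Δy|) over the edges gives the boundary count: gcd(8,5) + gcd(3,23) + gcd(8,10) + gcd(9,3) + gcd(12,25) = 1+1+2+3+1 = 8.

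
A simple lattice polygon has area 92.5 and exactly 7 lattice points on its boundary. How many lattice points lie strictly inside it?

From Pick's theorem, I = A − B/2 + 1 = 92.5 − 7/2 + 1 = 90.

90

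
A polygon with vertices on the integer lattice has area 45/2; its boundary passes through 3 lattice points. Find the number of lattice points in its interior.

22

Pick's theorem A = I + B/2 − 1 rearranges to I = A − B/2 + 1 = 45/2 − 3/2 + 1 = 22.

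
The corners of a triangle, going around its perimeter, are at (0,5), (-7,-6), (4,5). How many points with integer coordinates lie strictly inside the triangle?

By the shoelace formula, twice the signed area is |(0·(-6) − (-7)·5) + ((-7)·5 − 4·(-6)) + (4·5 − 0·5)| = 44, so the area is 22.
The number of boundary lattice points is Σ gcd(|Δx|,|Δy|) = gcd(7,11) + gcd(11,11) + gcd(4,0) = 1+11+4 = 16.
Pick's theorem gives I = A − B/2 + 1 = 22 − 16/2 + 1 = 15.

15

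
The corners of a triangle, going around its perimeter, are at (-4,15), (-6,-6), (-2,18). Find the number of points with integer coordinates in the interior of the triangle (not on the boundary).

16

By the shoelace formula, twice the signed area is |[(-4)·(-6) − (-6)·15] + [(-6)·18 − (-2)·(-6)] + [(-2)·15 − (-4)·18]| = 36, so the area is 18.
Summing gcd(|Δx|,|Δy|) over the edges gives the boundary count: gcd(2,21) + gcd(4,24) + gcd(2,3) = 1+4+1 = 6.
Pick's theorem gives I = A − B/2 + 1 = 18 − 6/2 + 1 = 16.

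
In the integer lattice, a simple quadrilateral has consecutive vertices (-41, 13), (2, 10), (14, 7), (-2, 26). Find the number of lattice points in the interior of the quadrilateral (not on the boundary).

The shoelace formula gives twice the area as |[(-41)·10 − 2·13] + [2·7 − 14·10] + [14·26 − (-2)·7] + [(-2)·13 − (-41)·26]| = 856, so the area is 428.
The number of boundary lattice points is Σ gcd(|Δx|,|Δy|) = gcd(43,3) + gcd(12,3) + gcd(16,19) + gcd(39,13) = 1+3+1+13 = 18.
Pick's theorem gives I = A − B/2 + 1 = 428 − 18/2 + 1 = 420.

420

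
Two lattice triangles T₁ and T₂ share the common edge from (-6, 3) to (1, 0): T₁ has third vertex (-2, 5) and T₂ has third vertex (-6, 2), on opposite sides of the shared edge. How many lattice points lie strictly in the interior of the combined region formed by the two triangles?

15

The union is the simple quadrilateral with vertices (-6, 3), (-2, 5), (1, 0), (-6, 2) in order.
The shoelace formula gives twice the area as |[(-6)·5 − (-2)·3] + [(-2)·0 − 1·5] + [1·2 − (-6)·0] + [(-6)·3 − (-6)·2]| = 33, so the area is 33/2.
Summing gcd(|Δx|,|Δy|) over the edges gives the boundary count: gcd(4,2) + gcd(3,5) + gcd(7,2) + gcd(0,1) = 2+1+1+1 = 5.
By Pick's theorem I = A − B/2 + 1 = 33/2 − 5/2 + 1 = 15.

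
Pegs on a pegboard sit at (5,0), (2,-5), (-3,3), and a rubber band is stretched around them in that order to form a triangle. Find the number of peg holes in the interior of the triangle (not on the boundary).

24

By the shoelace formula, twice the signed area is |[5·(-5) − 2·0] + [2·3 − (-3)·(-5)] + [(-3)·0 − 5·3]| = 49, so the area is 24.5.
Summing gcd(|Δx|,|Δy|) over the edges gives the boundary count: gcd(3,5) + gcd(5,8) + gcd(8,3) = 1+1+1 = 3.
By Pick's theorem A = I + B/2 − 1, so I = 24.5 − 3/2 + 1 = 24.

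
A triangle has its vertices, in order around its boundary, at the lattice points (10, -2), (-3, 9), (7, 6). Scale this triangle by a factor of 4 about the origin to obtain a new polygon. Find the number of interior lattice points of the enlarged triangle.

The shoelace formula gives twice the area as |(10·9 − (-3)·(-2)) + ((-3)·6 − 7·9) + (7·(-2) − 10·6)| = 71, so the area is 71/2.
Summing gcd(|Δx|,|Δy|) over the edges gives the boundary count: gcd(13,11) + gcd(10,3) + gcd(3,8) = 1+1+1 = 3.
Scaling by 4 multiplies the area by 4² = 16 (so the new area is 568) and multiplies the boundary lattice-point count by 4, giving 12.
By Pick's theorem, the interior count of the dilated polygon is 568 − 12/2 + 1 = 563.

563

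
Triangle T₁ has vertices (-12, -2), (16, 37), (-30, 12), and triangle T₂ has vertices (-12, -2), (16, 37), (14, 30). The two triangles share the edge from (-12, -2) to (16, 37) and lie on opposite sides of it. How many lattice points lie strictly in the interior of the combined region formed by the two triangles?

The union is the simple quadrilateral with vertices (-12, -2), (-30, 12), (16, 37), (14, 30) in order.
Using the shoelace formula, 2A = |((-12)·12 − (-30)·(-2)) + ((-30)·37 − 16·12) + (16·30 − 14·37) + (14·(-2) − (-12)·30)| = 1212, so the area is 606.
The number of boundary lattice points is Σ gcd(|Δx|,|Δy|) = gcd(18,14) + gcd(46,25) + gcd(2,7) + gcd(26,32) = 2+1+1+2 = 6.
By Pick's theorem I = A − B/2 + 1 = 606 − 6/2 + 1 = 604.

604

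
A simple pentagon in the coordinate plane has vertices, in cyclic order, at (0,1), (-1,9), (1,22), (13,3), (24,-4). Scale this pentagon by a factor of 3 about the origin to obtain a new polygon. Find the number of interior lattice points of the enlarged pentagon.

Using the shoelace formula, 2A = |(0·9 − (-1)·1) + ((-1)·22 − 1·9) + (1·3 − 13·22) + (13·(-4) − 24·3) + (24·1 − 0·(-4))| = 413, so the area is 206.5.
Along each edge there are gcd(|Δx|,|Δy|)+1 lattice points, so counting each shared vertex once the boundary has gcd(1,8) + gcd(2,13) + gcd(12,19) + gcd(11,7) + gcd(24,5) = 1+1+1+1+1 = 5.
Scaling by 3 multiplies the area by 3² = 9 (so the new area is 3717/2) and multiplies the boundary lattice-point count by 3, giving 15.
By Pick's theorem, the interior count of the dilated polygon is 3717/2 − 15/2 + 1 = 1852.

1852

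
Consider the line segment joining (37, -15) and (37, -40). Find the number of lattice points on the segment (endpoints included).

26

The number of lattice points on a segment between lattice points is gcd(|Δx|,|Δy|) + 1 = gcd(0,25) + 1 = 25 + 1 = 26.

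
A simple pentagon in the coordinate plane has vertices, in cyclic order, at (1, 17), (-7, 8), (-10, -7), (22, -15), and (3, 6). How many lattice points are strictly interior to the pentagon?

385

Using the shoelace formula, 2A = |(1·8 − (-7)·17) + ((-7)·(-7) − (-10)·8) + ((-10)·(-15) − 22·(-7)) + (22·6 − 3·(-15)) + (3·17 − 1·6)| = 782, so the area is 391.
The number of boundary lattice points is Σ gcd(|Δx|,|Δy|) = gcd(8,9) + gcd(3,15) + gcd(32,8) + gcd(19,21) + gcd(2,11) = 1+3+8+1+1 = 14.
Pick's theorem gives I = A − B/2 + 1 = 391 − 14/2 + 1 = 385.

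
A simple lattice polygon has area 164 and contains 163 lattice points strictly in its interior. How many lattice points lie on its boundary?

Pick's theorem gives A = I + B/2 − 1, so B = 2(A − I + 1) = 2(164 − 163 + 1) = 4.

4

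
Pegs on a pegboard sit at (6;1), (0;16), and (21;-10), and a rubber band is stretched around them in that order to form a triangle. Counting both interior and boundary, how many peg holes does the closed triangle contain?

Using the shoelace formula, 2A = |(6·16 − 0·1) + (0·(-10) − 21·16) + (21·1 − 6·(-10))| = 159, so the area is 159/2.
Summing gcd(|Δx|,|Δy|) over the edges gives the boundary count: gcd(6,15) + gcd(21,26) + gcd(15,11) = 3+1+1 = 5.
Pick's theorem gives I = A − B/2 + 1 = 159/2 − 5/2 + 1 = 78, so the closed region contains I + B = 78 + 5 = 83 lattice points.

83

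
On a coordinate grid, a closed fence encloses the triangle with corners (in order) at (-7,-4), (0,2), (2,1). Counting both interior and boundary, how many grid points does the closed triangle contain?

12

The shoelace formula gives twice the area as |((-7)·2 − 0·(-4)) + (0·1 − 2·2) + (2·(-4) − (-7)·1)| = 19, so the area is 19/2.
Along each edge there are gcd(|Δx|,|Δy|)+1 lattice points, so counting each shared vertex once the boundary has gcd(7,6) + gcd(2,1) + gcd(9,5) = 1+1+1 = 3.
Pick's theorem gives I = A − B/2 + 1 = 19/2 − 3/2 + 1 = 9, so the closed region contains I + B = 9 + 3 = 12 lattice points.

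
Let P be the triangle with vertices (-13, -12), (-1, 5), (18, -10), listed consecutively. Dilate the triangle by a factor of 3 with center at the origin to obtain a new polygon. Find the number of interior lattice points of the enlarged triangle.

2260

Using the shoelace formula, 2A = |((-13)·5 − (-1)·(-12)) + ((-1)·(-10) − 18·5) + (18·(-12) − (-13)·(-10))| = 503, so the area is 503/2.
The number of boundary lattice points is Σ gcd(|Δx|,|Δy|) = gcd(12,17) + gcd(19,15) + gcd(31,2) = 1+1+1 = 3.
Scaling by 3 multiplies the area by 3² = 9 (so the new area is 4527/2) and multiplies the boundary lattice-point count by 3, giving 9.
By Pick's theorem, the interior count of the dilated polygon is 4527/2 − 9/2 + 1 = 2260.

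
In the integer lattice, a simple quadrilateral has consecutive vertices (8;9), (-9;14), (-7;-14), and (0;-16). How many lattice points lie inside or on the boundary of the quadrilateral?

332

By the shoelace formula, twice the signed area is |[8·14 − (-9)·9] + [(-9)·(-14) − (-7)·14] + [(-7)·(-16) − 0·(-14)] + [0·9 − 8·(-16)]| = 657, so the area is 657/2.
Summing gcd(|Δx|,|Δy|) over the edges gives the boundary count: gcd(17,5) + gcd(2,28) + gcd(7,2) + gcd(8,25) = 1+2+1+1 = 5.
Pick's theorem gives I = A − B/2 + 1 = 657/2 − 5/2 + 1 = 327, so the closed region contains I + B = 327 + 5 = 332 lattice points.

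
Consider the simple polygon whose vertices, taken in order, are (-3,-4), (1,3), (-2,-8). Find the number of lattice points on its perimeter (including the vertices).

The number of boundary lattice points is Σ gcd(|Δx|,|Δy|) = gcd(4,7) + gcd(3,11) + gcd(1,4) = 1+1+1 = 3.

3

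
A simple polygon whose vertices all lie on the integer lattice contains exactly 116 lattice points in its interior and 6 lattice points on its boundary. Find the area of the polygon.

By Pick's theorem, A = I + B/2 − 1 = 116 + 6/2 − 1 = 118.

118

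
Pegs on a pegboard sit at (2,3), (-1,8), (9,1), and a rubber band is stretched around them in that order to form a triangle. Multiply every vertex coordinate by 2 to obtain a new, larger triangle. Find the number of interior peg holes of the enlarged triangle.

By the shoelace formula, twice the signed area is |[2·8 − (-1)·3] + [(-1)·1 − 9·8] + [9·3 − 2·1]| = 29, so the area is 14.5.
Along each edge there are gcd(|Δx|,|Δy|)+1 lattice points, so counting each shared vertex once the boundary has gcd(3,5) + gcd(10,7) + gcd(7,2) = 1+1+1 = 3.
Scaling by 2 multiplies the area by 2² = 4 (so the new area is 58) and multiplies the boundary lattice-point count by 2, giving 6.
By Pick's theorem, the interior count of the dilated polygon is 58 − 6/2 + 1 = 56.

56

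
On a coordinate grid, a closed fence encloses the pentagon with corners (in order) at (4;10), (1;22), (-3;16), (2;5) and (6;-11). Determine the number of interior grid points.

The shoelace formula gives twice the area as |(4·22 − 1·10) + (1·16 − (-3)·22) + ((-3)·5 − 2·16) + (2·(-11) − 6·5) + (6·10 − 4·(-11))| = 165, so the area is 82.5.
Summing gcd(|Δx|,|Δy|) over the edges gives the boundary count: gcd(3,12) + gcd(4,6) + gcd(5,11) + gcd(4,16) + gcd(2,21) = 3+2+1+4+1 = 11.
By Pick's theorem A = I + B/2 − 1, so I = 82.5 − 11/2 + 1 = 78.

78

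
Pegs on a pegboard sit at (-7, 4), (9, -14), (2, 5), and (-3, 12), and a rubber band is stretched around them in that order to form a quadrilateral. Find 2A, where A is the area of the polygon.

246

The shoelace formula gives twice the area as |[(-7)·(-14) − 9·4] + [9·5 − 2·(-14)] + [2·12 − (-3)·5] + [(-3)·4 − (-7)·12]| = 246, so the area is 123.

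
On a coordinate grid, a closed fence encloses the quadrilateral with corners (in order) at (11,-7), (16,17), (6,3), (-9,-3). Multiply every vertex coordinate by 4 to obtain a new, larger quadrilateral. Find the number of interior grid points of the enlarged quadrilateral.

By the shoelace formula, twice the signed area is |(11·17 − 16·(-7)) + (16·3 − 6·17) + (6·(-3) − (-9)·3) + ((-9)·(-7) − 11·(-3))| = 350, so the area is 175.
The number of boundary lattice points is Σ gcd(|Δx|,|Δy|) = gcd(5,24) + gcd(10,14) + gcd(15,6) + gcd(20,4) = 1+2+3+4 = 10.
Scaling by 4 multiplies the area by 4² = 16 (so the new area is 2800) and multiplies the boundary lattice-point count by 4, giving 40.
By Pick's theorem, the interior count of the dilated polygon is 2800 − 40/2 + 1 = 2781.

2781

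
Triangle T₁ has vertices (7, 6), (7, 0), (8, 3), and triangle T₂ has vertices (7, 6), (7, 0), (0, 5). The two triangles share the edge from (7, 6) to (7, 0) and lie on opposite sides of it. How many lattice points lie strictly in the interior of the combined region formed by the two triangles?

23

The union is the simple quadrilateral with vertices (7, 6), (8, 3), (7, 0), (0, 5) in order.
Using the shoelace formula, 2A = |(7·3 − 8·6) + (8·0 − 7·3) + (7·5 − 0·0) + (0·6 − 7·5)| = 48, so the area is 24.
The number of boundary lattice points is Σ gcd(|Δx|,|Δy|) = gcd(1,3) + gcd(1,3) + gcd(7,5) + gcd(7,1) = 1+1+1+1 = 4.
By Pick's theorem I = A − B/2 + 1 = 24 − 4/2 + 1 = 23.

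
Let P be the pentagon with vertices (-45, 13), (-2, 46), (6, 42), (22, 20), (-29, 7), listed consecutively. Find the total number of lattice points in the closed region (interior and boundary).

1274

By the shoelace formula, twice the signed area is |[(-45)·46 − (-2)·13] + [(-2)·42 − 6·46] + [6·20 − 22·42] + [22·7 − (-29)·20] + [(-29)·13 − (-45)·7]| = 2536, so the area is 1268.
Along each edge there are gcd(|Δx|,|Δy|)+1 lattice points, so counting each shared vertex once the boundary has gcd(43,33) + gcd(8,4) + gcd(16,22) + gcd(51,13) + gcd(16,6) = 1+4+2+1+2 = 10.
Pick's theorem gives I = A − B/2 + 1 = 1268 − 10/2 + 1 = 1264, so the closed region contains I + B = 1264 + 10 = 1274 lattice points.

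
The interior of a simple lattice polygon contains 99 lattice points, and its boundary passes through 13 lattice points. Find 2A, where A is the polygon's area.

209

Pick's theorem states A = I + B/2 − 1, so A = 99 + 13/2 − 1 = 209/2.
Hence 2A = 209.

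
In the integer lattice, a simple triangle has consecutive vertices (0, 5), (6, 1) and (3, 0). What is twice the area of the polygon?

Using the shoelace formula, 2A = |[0·1 − 6·5] + [6·0 − 3·1] + [3·5 − 0·0]| = 18, so the area is 9.

18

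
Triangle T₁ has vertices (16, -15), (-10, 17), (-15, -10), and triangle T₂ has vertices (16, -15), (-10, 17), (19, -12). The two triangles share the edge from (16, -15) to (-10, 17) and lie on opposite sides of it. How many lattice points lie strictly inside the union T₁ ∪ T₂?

502

The union is the simple quadrilateral with vertices (16, -15), (-15, -10), (-10, 17), (19, -12) in order.
By the shoelace formula, twice the signed area is |(16·(-10) − (-15)·(-15)) + ((-15)·17 − (-10)·(-10)) + ((-10)·(-12) − 19·17) + (19·(-15) − 16·(-12))| = 1036, so the area is 518.
The number of boundary lattice points is Σ gcd(|Δx|,|Δy|) = gcd(31,5) + gcd(5,27) + gcd(29,29) + gcd(3,3) = 1+1+29+3 = 34.
By Pick's theorem I = A − B/2 + 1 = 518 − 34/2 + 1 = 502.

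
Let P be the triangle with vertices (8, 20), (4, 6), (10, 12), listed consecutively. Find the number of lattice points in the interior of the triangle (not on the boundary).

26

Using the shoelace formula, 2A = |(8·6 − 4·20) + (4·12 − 10·6) + (10·20 − 8·12)| = 60, so the area is 30.
Summing gcd(|Δx|,|Δy|) over the edges gives the boundary count: gcd(4,14) + gcd(6,6) + gcd(2,8) = 2+6+2 = 10.
By Pick's theorem A = I + B/2 − 1, so I = 30 − 10/2 + 1 = 26.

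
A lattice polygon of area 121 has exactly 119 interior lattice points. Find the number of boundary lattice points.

Pick's theorem gives A = I + B/2 − 1, so B = 2(A − I + 1) = 2(121 − 119 + 1) = 6.

6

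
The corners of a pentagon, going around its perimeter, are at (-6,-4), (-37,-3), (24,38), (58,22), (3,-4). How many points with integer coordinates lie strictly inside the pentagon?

Using the shoelace formula, 2A = |[(-6)·(-3) − (-37)·(-4)] + [(-37)·38 − 24·(-3)] + [24·22 − 58·38] + [58·(-4) − 3·22] + [3·(-4) − (-6)·(-4)]| = 3474, so the area is 1737.
Along each edge there are gcd(|Δx|,|Δy|)+1 lattice points, so counting each shared vertex once the boundary has gcd(31,1) + gcd(61,41) + gcd(34,16) + gcd(55,26) + gcd(9,0) = 1+1+2+1+9 = 14.
By Pick's theorem A = I + B/2 − 1, so I = 1737 − 14/2 + 1 = 1731.

1731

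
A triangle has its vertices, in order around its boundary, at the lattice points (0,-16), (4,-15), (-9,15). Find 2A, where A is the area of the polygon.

By the shoelace formula, twice the signed area is |(0·(-15) − 4·(-16)) + (4·15 − (-9)·(-15)) + ((-9)·(-16) − 0·15)| = 133, so the area is 66.5.

133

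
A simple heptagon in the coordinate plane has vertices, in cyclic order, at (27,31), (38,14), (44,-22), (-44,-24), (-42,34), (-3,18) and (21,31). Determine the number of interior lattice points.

4037

The shoelace formula gives twice the area as |(27·14 − 38·31) + (38·(-22) − 44·14) + (44·(-24) − (-44)·(-22)) + ((-44)·34 − (-42)·(-24)) + ((-42)·18 − (-3)·34) + ((-3)·31 − 21·18) + (21·31 − 27·31)| = 8091, so the area is 8091/2.
The number of boundary lattice points is Σ gcd(|Δx|,|Δy|) = gcd(11,17) + gcd(6,36) + gcd(88,2) + gcd(2,58) + gcd(39,16) + gcd(24,13) + gcd(6,0) = 1+6+2+2+1+1+6 = 19.
Pick's theorem gives I = A − B/2 + 1 = 8091/2 − 19/2 + 1 = 4037.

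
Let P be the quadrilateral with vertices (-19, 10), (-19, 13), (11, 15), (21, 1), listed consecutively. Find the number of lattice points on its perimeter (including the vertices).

8

Along each edge there are gcd(|Δx|,|Δy|)+1 lattice points, so counting each shared vertex once the boundary has gcd(0,3) + gcd(30,2) + gcd(10,14) + gcd(40,9) = 3+2+2+1 = 8.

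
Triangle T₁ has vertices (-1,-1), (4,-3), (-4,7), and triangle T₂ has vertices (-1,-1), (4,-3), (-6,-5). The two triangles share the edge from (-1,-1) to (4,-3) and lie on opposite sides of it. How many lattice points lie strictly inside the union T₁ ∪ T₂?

30

The union is the simple quadrilateral with vertices (-1,-1), (-4,7), (4,-3), (-6,-5) in order.
The shoelace formula gives twice the area as |[(-1)·7 − (-4)·(-1)] + [(-4)·(-3) − 4·7] + [4·(-5) − (-6)·(-3)] + [(-6)·(-1) − (-1)·(-5)]| = 64, so the area is 32.
Summing gcd(|Δx|,|Δy|) over the edges gives the boundary count: gcd(3,8) + gcd(8,10) + gcd(10,2) + gcd(5,4) = 1+2+2+1 = 6.
By Pick's theorem I = A − B/2 + 1 = 32 − 6/2 + 1 = 30.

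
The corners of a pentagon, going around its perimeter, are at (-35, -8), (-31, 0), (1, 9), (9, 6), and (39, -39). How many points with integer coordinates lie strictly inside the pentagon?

1422

The shoelace formula gives twice the area as |[(-35)·0 − (-31)·(-8)] + [(-31)·9 − 1·0] + [1·6 − 9·9] + [9·(-39) − 39·6] + [39·(-8) − (-35)·(-39)]| = 2864, so the area is 1432.
Along each edge there are gcd(|Δx|,|Δy|)+1 lattice points, so counting each shared vertex once the boundary has gcd(4,8) + gcd(32,9) + gcd(8,3) + gcd(30,45) + gcd(74,31) = 4+1+1+15+1 = 22.
Pick's theorem gives I = A − B/2 + 1 = 1432 − 22/2 + 1 = 1422.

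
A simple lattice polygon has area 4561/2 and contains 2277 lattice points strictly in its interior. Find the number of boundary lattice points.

9

Pick's theorem gives A = I + B/2 − 1, so B = 2(A − I + 1) = 2(4561/2 − 2277 + 1) = 9.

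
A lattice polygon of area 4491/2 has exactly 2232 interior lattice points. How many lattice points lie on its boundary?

29

Pick's theorem gives A = I + B/2 − 1, so B = 2(A − I + 1) = 2(4491/2 − 2232 + 1) = 29.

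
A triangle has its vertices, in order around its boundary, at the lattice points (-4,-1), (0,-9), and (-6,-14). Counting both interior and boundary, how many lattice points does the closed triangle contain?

Using the shoelace formula, 2A = |[(-4)·(-9) − 0·(-1)] + [0·(-14) − (-6)·(-9)] + [(-6)·(-1) − (-4)·(-14)]| = 68, so the area is 34.
Along each edge there are gcd(|Δx|,|Δy|)+1 lattice points, so counting each shared vertex once the boundary has gcd(4,8) + gcd(6,5) + gcd(2,13) = 4+1+1 = 6.
Pick's theorem gives I = A − B/2 + 1 = 34 − 6/2 + 1 = 32, so the closed region contains I + B = 32 + 6 = 38 lattice points.

38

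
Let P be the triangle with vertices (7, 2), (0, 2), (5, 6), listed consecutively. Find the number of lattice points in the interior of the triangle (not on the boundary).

Using the shoelace formula, 2A = |[7·2 − 0·2] + [0·6 − 5·2] + [5·2 − 7·6]| = 28, so the area is 14.
The number of boundary lattice points is Σ gcd(|Δx|,|Δy|) = gcd(7,0) + gcd(5,4) + gcd(2,4) = 7+1+2 = 10.
Pick's theorem gives I = A − B/2 + 1 = 14 − 10/2 + 1 = 10.

10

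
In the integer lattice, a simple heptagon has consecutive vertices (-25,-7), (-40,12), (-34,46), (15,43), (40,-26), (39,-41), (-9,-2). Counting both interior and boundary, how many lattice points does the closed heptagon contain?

3673

By the shoelace formula, twice the signed area is |[(-25)·12 − (-40)·(-7)] + [(-40)·46 − (-34)·12] + [(-34)·43 − 15·46] + [15·(-26) − 40·43] + [40·(-41) − 39·(-26)] + [39·(-2) − (-9)·(-41)] + [(-9)·(-7) − (-25)·(-2)]| = 7334, so the area is 3667.
Along each edge there are gcd(|Δx|,|Δy|)+1 lattice points, so counting each shared vertex once the boundary has gcd(15,19) + gcd(6,34) + gcd(49,3) + gcd(25,69) + gcd(1,15) + gcd(48,39) + gcd(16,5) = 1+2+1+1+1+3+1 = 10.
Pick's theorem gives I = A − B/2 + 1 = 3667 − 10/2 + 1 = 3663, so the closed region contains I + B = 3663 + 10 = 3673 lattice points.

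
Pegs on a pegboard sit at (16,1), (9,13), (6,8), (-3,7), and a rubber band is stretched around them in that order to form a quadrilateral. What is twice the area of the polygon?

The shoelace formula gives twice the area as |[16·13 − 9·1] + [9·8 − 6·13] + [6·7 − (-3)·8] + [(-3)·1 − 16·7]| = 144, so the area is 72.

144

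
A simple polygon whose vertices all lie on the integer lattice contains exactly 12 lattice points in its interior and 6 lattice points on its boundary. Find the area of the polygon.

14

Pick's theorem states A = I + B/2 − 1, so A = 12 + 6/2 − 1 = 14.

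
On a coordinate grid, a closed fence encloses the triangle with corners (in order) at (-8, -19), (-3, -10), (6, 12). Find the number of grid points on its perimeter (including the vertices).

Summing gcd(|Δx|,|Δy|) over the edges gives the boundary count: gcd(5,9) + gcd(9,22) + gcd(14,31) = 1+1+1 = 3.

3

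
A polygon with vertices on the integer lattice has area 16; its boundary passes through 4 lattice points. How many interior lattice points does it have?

15

From Pick's theorem, I = A − B/2 + 1 = 16 − 4/2 + 1 = 15.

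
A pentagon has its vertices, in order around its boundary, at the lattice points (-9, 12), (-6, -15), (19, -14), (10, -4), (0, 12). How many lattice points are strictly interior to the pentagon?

Using the shoelace formula, 2A = |((-9)·(-15) − (-6)·12) + ((-6)·(-14) − 19·(-15)) + (19·(-4) − 10·(-14)) + (10·12 − 0·(-4)) + (0·12 − (-9)·12)| = 868, so the area is 434.
The number of boundary lattice points is Σ gcd(|Δx|,|Δy|) = gcd(3,27) + gcd(25,1) + gcd(9,10) + gcd(10,16) + gcd(9,0) = 3+1+1+2+9 = 16.
By Pick's theorem A = I + B/2 − 1, so I = 434 − 16/2 + 1 = 427.

427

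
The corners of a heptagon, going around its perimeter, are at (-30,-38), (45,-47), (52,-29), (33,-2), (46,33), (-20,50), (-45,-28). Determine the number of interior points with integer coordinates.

Using the shoelace formula, 2A = |[(-30)·(-47) − 45·(-38)] + [45·(-29) − 52·(-47)] + [52·(-2) − 33·(-29)] + [33·33 − 46·(-2)] + [46·50 − (-20)·33] + [(-20)·(-28) − (-45)·50] + [(-45)·(-38) − (-30)·(-28)]| = 12933, so the area is 6466.5.
The number of boundary lattice points is Σ gcd(|Δx|,|Δy|) = gcd(75,9) + gcd(7,18) + gcd(19,27) + gcd(13,35) + gcd(66,17) + gcd(25,78) + gcd(15,10) = 3+1+1+1+1+1+5 = 13.
By Pick's theorem A = I + B/2 − 1, so I = 6466.5 − 13/2 + 1 = 6461.

6461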